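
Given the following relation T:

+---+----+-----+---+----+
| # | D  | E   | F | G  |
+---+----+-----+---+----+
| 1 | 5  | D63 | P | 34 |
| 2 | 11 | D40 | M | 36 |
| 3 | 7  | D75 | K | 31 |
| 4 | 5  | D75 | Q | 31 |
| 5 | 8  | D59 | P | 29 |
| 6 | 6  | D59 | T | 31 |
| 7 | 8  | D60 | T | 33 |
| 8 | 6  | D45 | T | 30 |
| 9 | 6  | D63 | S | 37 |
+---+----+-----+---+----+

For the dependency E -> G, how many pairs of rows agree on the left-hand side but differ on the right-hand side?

E=D63: violating pairs (1,9) — 1 pair.
E=D75: all 2 rows agree on G — 0 pairs.
E=D59: violating pairs (5,6) — 1 pair.

2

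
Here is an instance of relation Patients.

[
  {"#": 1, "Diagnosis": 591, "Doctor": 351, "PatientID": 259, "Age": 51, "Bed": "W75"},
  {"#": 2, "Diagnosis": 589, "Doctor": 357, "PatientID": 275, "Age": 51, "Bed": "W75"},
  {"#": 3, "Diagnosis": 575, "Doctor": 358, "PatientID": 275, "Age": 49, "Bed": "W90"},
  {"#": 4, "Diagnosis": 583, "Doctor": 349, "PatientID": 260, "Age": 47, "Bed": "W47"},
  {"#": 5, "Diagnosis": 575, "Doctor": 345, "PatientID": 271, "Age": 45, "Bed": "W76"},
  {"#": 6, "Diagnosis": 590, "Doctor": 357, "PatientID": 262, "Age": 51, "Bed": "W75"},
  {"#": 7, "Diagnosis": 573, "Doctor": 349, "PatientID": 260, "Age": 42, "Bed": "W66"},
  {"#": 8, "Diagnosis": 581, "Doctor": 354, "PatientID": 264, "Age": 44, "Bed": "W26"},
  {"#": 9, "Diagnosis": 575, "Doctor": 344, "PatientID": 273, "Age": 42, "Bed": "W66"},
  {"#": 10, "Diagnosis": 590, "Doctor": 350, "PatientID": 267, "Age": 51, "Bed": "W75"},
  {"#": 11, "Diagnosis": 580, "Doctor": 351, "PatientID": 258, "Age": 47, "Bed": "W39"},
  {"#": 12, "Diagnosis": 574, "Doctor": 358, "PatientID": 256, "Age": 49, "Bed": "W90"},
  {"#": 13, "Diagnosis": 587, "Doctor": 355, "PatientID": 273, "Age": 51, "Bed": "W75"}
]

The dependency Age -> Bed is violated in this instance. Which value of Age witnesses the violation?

47

Age=51: rows 1, 2, 6, 10, 13 → Bed = W75, W75, W75, W75, W75 ✓
Age=49: rows 3, 12 → Bed = W90, W90 ✓
Age=47: rows 4, 11 → Bed takes values {W47, W39} — violation
Age=45: row 5 → Bed = W76 ✓
Age=42: rows 7, 9 → Bed = W66, W66 ✓
Age=44: row 8 → Bed = W26 ✓
The only Age value with inconsistent Bed is Age=47.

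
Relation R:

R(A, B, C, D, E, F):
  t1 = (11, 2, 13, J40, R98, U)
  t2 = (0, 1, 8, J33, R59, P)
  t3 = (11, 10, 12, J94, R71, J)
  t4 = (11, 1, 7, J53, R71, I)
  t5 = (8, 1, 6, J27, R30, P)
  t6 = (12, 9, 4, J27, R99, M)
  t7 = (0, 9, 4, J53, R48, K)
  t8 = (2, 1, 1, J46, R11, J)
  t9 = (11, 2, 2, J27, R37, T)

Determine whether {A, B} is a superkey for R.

Rows 1 and 9 have the same {A, B} value (A=11, B=2) but are distinct tuples, so {A, B} does not determine every attribute — not a superkey.

No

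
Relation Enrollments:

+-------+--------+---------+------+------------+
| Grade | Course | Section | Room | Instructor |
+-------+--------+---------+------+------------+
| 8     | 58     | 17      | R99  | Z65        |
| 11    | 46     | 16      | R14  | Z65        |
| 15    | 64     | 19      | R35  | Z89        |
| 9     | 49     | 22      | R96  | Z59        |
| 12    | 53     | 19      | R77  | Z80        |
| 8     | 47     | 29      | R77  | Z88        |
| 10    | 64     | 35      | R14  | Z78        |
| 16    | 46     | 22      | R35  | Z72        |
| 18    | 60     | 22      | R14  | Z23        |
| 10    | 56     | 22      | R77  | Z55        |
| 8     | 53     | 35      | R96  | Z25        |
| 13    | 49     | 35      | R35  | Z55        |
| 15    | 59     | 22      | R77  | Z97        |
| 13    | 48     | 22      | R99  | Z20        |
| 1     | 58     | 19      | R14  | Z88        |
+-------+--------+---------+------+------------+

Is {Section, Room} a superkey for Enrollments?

Two distinct rows share (Section=22, Room=R77), so {Section, Room} does not determine every attribute — not a superkey.

No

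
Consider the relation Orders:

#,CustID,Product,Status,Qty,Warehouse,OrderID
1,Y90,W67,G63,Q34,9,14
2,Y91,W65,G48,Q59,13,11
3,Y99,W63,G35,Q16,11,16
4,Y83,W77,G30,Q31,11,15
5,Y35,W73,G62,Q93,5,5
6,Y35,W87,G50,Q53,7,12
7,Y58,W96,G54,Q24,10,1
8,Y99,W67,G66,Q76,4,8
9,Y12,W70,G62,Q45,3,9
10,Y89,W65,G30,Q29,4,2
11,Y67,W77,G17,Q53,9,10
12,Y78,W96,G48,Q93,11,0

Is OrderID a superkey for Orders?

All 12 rows have distinct OrderID values, so OrderID → (all attributes) holds and OrderID is a superkey.

Yes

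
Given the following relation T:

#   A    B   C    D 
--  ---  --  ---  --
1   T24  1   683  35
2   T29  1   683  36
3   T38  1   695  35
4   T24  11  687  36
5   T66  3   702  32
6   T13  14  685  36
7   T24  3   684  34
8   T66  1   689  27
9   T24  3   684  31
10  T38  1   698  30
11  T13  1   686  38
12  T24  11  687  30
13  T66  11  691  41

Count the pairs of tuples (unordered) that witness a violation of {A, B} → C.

(A=T38, B=1): violating pairs (3,10) — 1 pair.
(A=T24, B=11): all 2 rows agree on C — 0 pairs.
(A=T24, B=3): all 2 rows agree on C — 0 pairs.

1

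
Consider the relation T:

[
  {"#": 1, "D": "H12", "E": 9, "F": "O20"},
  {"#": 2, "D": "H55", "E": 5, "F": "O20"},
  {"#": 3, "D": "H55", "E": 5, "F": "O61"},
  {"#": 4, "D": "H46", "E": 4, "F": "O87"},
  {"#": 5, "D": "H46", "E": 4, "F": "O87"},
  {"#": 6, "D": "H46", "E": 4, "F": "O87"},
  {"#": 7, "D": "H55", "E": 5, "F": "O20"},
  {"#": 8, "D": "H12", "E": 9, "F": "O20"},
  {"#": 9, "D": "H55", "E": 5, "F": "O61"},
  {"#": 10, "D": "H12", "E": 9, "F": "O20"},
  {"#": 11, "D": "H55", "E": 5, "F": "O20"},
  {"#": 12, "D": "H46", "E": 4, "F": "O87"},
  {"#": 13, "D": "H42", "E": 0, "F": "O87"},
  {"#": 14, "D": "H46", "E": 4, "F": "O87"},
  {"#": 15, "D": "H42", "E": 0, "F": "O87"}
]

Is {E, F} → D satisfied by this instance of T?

Yes

(E=9, F=O20): rows 1, 8, 10 → D = H12, H12, H12 ✓
(E=5, F=O20): rows 2, 7, 11 → D = H55, H55, H55 ✓
(E=5, F=O61): rows 3, 9 → D = H55, H55 ✓
(E=4, F=O87): rows 4, 5, 6, 12, 14 → D = H46, H46, H46, H46, H46 ✓
(E=0, F=O87): rows 13, 15 → D = H42, H42 ✓
Every {E, F} value is associated with a single D value, so {E, F} → D holds.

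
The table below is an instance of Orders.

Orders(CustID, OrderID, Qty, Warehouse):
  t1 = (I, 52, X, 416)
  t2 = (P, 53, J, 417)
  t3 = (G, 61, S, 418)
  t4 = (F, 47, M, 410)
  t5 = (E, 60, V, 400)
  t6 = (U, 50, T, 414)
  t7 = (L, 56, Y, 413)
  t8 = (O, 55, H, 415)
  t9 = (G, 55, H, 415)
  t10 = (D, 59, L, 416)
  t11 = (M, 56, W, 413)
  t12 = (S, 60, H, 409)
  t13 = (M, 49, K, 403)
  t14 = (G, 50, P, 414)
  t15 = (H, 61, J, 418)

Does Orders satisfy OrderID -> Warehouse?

OrderID=52: row 1 → Warehouse = 416 ✓
OrderID=53: row 2 → Warehouse = 417 ✓
OrderID=61: rows 3, 15 → Warehouse = 418, 418 ✓
OrderID=47: row 4 → Warehouse = 410 ✓
OrderID=60: rows 5, 12 → Warehouse takes values {400, 409} — violation
OrderID=50: rows 6, 14 → Warehouse = 414, 414 ✓
OrderID=56: rows 7, 11 → Warehouse = 413, 413 ✓
OrderID=55: rows 8, 9 → Warehouse = 415, 415 ✓
OrderID=59: row 10 → Warehouse = 416 ✓
OrderID=49: row 13 → Warehouse = 403 ✓
Two rows agree on OrderID but differ on Warehouse, so OrderID -> Warehouse does not hold.

No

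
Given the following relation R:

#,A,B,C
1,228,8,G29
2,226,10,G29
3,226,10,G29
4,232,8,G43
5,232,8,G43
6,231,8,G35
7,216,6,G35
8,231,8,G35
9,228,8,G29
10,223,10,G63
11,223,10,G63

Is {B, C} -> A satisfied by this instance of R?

Yes

(B=8, C=G29): rows 1, 9 → A = 228, 228 ✓
(B=10, C=G29): rows 2, 3 → A = 226, 226 ✓
(B=8, C=G43): rows 4, 5 → A = 232, 232 ✓
(B=8, C=G35): rows 6, 8 → A = 231, 231 ✓
(B=6, C=G35): row 7 → A = 216 ✓
(B=10, C=G63): rows 10, 11 → A = 223, 223 ✓
Every {B, C} value is associated with a single A value, so {B, C} -> A holds.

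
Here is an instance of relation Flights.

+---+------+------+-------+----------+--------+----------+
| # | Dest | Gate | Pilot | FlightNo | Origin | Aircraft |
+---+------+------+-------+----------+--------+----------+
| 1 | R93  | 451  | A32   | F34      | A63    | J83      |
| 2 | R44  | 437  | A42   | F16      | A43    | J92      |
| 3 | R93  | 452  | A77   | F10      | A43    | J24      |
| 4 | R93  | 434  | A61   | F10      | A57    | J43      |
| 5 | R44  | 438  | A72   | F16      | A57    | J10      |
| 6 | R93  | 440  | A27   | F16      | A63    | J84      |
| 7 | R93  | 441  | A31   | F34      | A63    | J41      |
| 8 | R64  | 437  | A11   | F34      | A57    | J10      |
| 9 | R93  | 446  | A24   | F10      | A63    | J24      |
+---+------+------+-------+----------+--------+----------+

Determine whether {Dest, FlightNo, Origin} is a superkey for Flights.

No

Rows 1 and 7 have the same {Dest, FlightNo, Origin} value (Dest=R93, FlightNo=F34, Origin=A63) but are distinct tuples, so {Dest, FlightNo, Origin} does not determine every attribute — not a superkey.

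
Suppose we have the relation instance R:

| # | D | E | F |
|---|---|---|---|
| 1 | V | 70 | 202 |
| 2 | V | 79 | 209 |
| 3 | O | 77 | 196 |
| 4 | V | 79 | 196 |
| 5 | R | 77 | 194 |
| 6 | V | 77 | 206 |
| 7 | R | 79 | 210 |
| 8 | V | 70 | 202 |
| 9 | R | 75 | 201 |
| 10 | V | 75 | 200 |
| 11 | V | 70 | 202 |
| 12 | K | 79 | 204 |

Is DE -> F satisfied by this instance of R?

No

(D=V, E=70): rows 1, 8, 11 → F = 202, 202, 202 ✓
(D=V, E=79): rows 2, 4 → F takes values {209, 196} — violation
(D=O, E=77): row 3 → F = 196 ✓
(D=R, E=77): row 5 → F = 194 ✓
(D=V, E=77): row 6 → F = 206 ✓
(D=R, E=79): row 7 → F = 210 ✓
(D=R, E=75): row 9 → F = 201 ✓
(D=V, E=75): row 10 → F = 200 ✓
(D=K, E=79): row 12 → F = 204 ✓
Two rows agree on DE but differ on F, so DE -> F does not hold.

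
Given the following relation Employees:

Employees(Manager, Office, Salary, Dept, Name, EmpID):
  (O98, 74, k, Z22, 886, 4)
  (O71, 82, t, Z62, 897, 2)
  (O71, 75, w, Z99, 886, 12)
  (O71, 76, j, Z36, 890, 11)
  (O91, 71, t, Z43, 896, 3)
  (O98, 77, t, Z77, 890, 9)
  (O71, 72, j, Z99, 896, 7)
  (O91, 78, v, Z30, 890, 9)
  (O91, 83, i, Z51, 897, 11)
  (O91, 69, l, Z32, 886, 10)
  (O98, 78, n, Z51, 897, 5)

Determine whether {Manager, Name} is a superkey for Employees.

Yes

All 11 rows have distinct {Manager, Name} values, so {Manager, Name} → (all attributes) holds and {Manager, Name} is a superkey.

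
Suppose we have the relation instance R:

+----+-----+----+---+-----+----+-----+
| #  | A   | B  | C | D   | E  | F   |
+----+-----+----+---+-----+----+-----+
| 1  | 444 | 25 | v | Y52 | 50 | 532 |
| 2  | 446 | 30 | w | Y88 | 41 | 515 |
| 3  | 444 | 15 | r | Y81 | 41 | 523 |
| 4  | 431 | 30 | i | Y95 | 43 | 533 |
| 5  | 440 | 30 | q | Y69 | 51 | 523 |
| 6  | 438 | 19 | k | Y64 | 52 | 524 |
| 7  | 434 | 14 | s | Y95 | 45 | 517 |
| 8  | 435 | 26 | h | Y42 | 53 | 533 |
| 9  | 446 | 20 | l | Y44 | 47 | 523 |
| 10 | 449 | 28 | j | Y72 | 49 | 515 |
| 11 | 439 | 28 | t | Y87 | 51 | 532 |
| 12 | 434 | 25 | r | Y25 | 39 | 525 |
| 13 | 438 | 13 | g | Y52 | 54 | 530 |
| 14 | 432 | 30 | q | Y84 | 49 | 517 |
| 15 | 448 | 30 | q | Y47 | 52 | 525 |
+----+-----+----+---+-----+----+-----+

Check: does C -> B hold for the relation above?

C=v: row 1 → B = 25 ✓
C=w: row 2 → B = 30 ✓
C=r: rows 3, 12 → B takes values {15, 25} — violation
C=i: row 4 → B = 30 ✓
C=q: rows 5, 14, 15 → B = 30, 30, 30 ✓
C=k: row 6 → B = 19 ✓
C=s: row 7 → B = 14 ✓
C=h: row 8 → B = 26 ✓
C=l: row 9 → B = 20 ✓
C=j: row 10 → B = 28 ✓
C=t: row 11 → B = 28 ✓
C=g: row 13 → B = 13 ✓
Two rows agree on C but differ on B, so C -> B does not hold.

No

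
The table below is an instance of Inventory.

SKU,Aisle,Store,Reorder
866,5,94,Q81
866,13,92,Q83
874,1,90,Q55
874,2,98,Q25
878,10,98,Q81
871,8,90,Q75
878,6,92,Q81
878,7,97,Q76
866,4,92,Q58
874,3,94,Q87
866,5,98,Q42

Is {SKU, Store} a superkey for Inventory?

No

Two distinct rows share (SKU=866, Store=92), so {SKU, Store} does not determine every attribute — not a superkey.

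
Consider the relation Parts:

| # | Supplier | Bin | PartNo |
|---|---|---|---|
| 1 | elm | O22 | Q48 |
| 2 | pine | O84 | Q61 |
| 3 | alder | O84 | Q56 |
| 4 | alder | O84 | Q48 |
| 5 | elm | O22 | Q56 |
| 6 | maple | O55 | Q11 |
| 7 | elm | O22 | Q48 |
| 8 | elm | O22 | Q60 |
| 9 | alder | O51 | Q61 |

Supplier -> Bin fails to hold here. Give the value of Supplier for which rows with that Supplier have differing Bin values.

Supplier=elm: rows 1, 5, 7, 8 → Bin = O22, O22, O22, O22 ✓
Supplier=pine: row 2 → Bin = O84 ✓
Supplier=alder: rows 3, 4, 9 → Bin takes values {O84, O51} — violation
Supplier=maple: row 6 → Bin = O55 ✓
The only Supplier value with inconsistent Bin is Supplier=alder.

alder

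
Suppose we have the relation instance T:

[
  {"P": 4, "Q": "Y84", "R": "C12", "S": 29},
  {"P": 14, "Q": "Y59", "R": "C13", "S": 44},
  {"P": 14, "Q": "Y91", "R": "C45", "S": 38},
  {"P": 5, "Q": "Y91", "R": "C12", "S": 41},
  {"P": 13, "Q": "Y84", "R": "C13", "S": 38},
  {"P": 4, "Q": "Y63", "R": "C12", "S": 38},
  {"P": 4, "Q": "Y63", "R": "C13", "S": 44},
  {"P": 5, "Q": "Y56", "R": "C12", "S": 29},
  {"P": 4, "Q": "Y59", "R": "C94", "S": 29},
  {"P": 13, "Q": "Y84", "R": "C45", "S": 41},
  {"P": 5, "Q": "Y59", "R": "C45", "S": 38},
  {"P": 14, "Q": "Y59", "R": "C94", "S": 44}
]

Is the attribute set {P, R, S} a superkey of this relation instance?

Yes

All 12 rows have distinct {P, R, S} values, so {P, R, S} → (all attributes) holds and {P, R, S} is a superkey.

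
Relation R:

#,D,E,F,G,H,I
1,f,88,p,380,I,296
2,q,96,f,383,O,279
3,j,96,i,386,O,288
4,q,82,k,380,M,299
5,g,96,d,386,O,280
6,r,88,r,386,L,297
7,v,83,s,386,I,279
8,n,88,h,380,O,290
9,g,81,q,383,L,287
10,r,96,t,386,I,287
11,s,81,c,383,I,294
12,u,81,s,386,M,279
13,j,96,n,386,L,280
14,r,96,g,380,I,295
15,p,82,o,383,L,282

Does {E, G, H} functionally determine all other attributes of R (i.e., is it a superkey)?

No

Rows 3 and 5 have the same {E, G, H} value (E=96, G=386, H=O) but are distinct tuples, so {E, G, H} does not determine every attribute — not a superkey.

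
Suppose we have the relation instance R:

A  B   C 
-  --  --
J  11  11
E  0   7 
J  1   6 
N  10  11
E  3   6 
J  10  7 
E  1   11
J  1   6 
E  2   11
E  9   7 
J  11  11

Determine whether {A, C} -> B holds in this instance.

No

(A=J, C=11): 2 rows → B = 11, 11 ✓
(A=E, C=7): 2 rows → B takes values {0, 9} — violation
(A=J, C=6): 2 rows → B = 1, 1 ✓
(A=N, C=11): 1 row → B = 10 ✓
(A=E, C=6): 1 row → B = 3 ✓
(A=J, C=7): 1 row → B = 10 ✓
(A=E, C=11): 2 rows → B takes values {1, 2} — violation
Two rows agree on {A, C} but differ on B, so {A, C} -> B does not hold.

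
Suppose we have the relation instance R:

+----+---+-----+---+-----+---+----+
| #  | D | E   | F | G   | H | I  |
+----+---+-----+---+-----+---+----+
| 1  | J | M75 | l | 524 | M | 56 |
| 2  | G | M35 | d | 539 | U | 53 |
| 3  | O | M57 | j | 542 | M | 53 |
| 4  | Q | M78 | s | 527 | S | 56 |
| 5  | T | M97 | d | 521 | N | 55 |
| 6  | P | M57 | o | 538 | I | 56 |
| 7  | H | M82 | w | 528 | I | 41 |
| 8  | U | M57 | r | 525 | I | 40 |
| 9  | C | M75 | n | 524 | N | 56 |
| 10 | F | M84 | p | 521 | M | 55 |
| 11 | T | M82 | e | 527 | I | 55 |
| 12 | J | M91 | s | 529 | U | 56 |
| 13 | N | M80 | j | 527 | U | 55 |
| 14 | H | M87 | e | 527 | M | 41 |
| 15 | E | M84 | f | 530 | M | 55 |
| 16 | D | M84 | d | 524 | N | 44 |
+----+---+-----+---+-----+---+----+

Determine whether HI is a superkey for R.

No

Rows 10 and 15 have the same HI value (H=M, I=55) but are distinct tuples, so HI does not determine every attribute — not a superkey.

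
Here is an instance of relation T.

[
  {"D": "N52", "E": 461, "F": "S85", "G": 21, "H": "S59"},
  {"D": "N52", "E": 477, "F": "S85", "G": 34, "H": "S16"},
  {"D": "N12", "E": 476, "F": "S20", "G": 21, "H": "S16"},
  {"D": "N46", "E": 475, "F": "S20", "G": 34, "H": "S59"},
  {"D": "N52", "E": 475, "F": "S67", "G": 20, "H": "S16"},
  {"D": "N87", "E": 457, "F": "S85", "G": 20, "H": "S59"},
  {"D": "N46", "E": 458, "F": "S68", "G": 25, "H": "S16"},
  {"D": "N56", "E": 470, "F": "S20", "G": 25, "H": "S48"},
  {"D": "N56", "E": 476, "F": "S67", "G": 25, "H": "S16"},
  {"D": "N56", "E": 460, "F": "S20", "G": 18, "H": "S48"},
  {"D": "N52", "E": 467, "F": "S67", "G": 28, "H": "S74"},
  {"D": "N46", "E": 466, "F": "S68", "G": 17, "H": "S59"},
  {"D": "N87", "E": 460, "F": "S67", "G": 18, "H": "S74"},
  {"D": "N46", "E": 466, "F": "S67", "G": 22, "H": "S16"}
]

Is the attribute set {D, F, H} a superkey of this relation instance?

No

Two distinct rows share (D=N56, F=S20, H=S48), so {D, F, H} does not determine every attribute — not a superkey.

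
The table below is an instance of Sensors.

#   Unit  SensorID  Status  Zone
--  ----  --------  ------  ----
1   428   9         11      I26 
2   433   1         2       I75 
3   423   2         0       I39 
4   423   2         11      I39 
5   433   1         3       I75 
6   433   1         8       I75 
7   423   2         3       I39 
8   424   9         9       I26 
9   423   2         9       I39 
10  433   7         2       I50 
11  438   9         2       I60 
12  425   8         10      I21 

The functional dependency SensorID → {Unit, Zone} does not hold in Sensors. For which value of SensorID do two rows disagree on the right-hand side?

9

SensorID=9: rows 1, 8, 11 → {Unit,Zone} takes values {(428, I26), (424, I26), (438, I60)} — violation
SensorID=1: rows 2, 5, 6 → {Unit,Zone} = (433, I75), (433, I75), (433, I75) ✓
SensorID=2: rows 3, 4, 7, 9 → {Unit,Zone} = (423, I39), (423, I39), (423, I39), (423, I39) ✓
SensorID=7: row 10 → {Unit,Zone} = (433, I50) ✓
SensorID=8: row 12 → {Unit,Zone} = (425, I21) ✓
The only SensorID value with inconsistent RHS is SensorID=9.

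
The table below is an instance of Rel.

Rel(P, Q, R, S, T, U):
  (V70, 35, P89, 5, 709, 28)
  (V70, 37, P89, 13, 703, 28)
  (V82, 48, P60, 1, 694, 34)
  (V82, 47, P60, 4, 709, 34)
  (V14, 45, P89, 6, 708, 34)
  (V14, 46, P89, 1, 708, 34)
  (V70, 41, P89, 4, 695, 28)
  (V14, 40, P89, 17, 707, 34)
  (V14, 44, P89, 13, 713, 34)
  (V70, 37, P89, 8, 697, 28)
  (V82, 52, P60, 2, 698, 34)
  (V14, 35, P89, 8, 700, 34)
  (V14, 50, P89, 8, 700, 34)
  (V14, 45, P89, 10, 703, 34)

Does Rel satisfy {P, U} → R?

(P=V70, U=28): 4 rows → R = P89, P89, P89, P89 ✓
(P=V82, U=34): 3 rows → R = P60, P60, P60 ✓
(P=V14, U=34): 7 rows → R = P89, P89, P89, P89, P89, P89, P89 ✓
Every {P, U} value is associated with a single R value, so {P, U} → R holds.

Yes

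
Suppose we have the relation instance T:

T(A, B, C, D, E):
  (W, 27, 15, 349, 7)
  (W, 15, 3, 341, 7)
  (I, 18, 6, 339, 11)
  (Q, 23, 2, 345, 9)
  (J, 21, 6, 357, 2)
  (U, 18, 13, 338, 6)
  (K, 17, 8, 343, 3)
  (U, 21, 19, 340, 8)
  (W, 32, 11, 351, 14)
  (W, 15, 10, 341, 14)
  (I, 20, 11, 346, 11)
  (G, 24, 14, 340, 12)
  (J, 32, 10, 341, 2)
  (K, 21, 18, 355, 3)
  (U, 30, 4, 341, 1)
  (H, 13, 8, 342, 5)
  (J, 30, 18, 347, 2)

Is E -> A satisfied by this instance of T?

Yes

E=7: 2 rows → A = W, W ✓
E=11: 2 rows → A = I, I ✓
E=9: 1 row → A = Q ✓
E=2: 3 rows → A = J, J, J ✓
E=6: 1 row → A = U ✓
E=3: 2 rows → A = K, K ✓
E=8: 1 row → A = U ✓
E=14: 2 rows → A = W, W ✓
E=12: 1 row → A = G ✓
E=1: 1 row → A = U ✓
E=5: 1 row → A = H ✓
Every E value is associated with a single A value, so E -> A holds.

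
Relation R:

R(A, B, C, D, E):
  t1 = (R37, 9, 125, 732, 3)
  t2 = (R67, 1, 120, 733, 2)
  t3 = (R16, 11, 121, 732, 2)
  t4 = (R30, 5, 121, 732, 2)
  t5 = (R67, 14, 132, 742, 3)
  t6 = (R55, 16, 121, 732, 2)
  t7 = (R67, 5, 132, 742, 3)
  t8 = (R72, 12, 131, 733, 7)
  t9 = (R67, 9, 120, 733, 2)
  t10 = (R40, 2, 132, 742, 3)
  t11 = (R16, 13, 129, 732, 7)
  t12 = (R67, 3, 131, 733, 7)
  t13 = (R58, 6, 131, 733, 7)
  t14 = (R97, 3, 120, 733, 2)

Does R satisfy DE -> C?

Yes

(D=732, E=3): row 1 → C = 125 ✓
(D=733, E=2): rows 2, 9, 14 → C = 120, 120, 120 ✓
(D=732, E=2): rows 3, 4, 6 → C = 121, 121, 121 ✓
(D=742, E=3): rows 5, 7, 10 → C = 132, 132, 132 ✓
(D=733, E=7): rows 8, 12, 13 → C = 131, 131, 131 ✓
(D=732, E=7): row 11 → C = 129 ✓
Every DE value is associated with a single C value, so DE -> C holds.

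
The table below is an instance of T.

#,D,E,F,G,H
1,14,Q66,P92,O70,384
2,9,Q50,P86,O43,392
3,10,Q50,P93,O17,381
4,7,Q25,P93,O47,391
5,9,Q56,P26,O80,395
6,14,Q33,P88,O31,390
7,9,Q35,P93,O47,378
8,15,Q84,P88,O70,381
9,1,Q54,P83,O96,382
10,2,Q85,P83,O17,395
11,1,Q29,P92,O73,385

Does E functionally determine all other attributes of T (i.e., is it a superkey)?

No

Rows 2 and 3 have the same E value E=Q50 but are distinct tuples, so E does not determine every attribute — not a superkey.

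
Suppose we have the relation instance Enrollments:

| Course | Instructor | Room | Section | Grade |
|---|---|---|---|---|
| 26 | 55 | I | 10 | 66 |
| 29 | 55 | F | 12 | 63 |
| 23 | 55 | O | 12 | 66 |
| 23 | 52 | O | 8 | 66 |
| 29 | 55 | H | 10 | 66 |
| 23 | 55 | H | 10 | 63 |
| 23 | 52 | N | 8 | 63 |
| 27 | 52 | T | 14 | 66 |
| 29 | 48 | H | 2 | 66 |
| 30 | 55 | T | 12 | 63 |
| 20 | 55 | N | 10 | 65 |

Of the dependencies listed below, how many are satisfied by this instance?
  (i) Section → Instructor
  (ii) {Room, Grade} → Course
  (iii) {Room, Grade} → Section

2

(i) Section → Instructor: every LHS value maps to a single RHS value — holds.
(ii) {Room, Grade} → Course: every LHS value maps to a single RHS value — holds.
(iii) {Room, Grade} → Section: (Room=O, Grade=66): 2 rows → Section takes values {12, 8} — violation; (Room=H, Grade=66): 2 rows → Section takes values {10, 2} — violation — fails.
2 of the 3 dependencies hold.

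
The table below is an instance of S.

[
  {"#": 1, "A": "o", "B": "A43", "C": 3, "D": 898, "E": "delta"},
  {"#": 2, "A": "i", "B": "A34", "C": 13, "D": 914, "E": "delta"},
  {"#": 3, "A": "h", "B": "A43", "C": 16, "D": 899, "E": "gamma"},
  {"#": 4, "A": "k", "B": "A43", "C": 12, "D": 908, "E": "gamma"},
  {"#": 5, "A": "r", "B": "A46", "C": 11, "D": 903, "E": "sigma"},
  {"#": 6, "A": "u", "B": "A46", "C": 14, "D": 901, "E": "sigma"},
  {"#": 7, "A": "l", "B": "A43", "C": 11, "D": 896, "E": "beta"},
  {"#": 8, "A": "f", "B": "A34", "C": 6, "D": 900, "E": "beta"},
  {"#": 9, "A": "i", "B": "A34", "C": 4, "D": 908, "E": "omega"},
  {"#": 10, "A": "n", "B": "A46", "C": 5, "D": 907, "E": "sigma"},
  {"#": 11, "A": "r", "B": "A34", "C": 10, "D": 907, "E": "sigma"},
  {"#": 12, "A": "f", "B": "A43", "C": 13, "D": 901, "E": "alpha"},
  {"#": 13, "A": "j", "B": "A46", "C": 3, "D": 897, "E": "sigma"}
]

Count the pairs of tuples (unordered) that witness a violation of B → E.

B=A43: violating pairs (1,3), (1,4), (1,7), (1,12), (3,7), (3,12), (4,7), (4,12), (7,12) — 9 pairs.
B=A34: violating pairs (2,8), (2,9), (2,11), (8,9), (8,11), (9,11) — 6 pairs.
B=A46: all 4 rows agree on E — 0 pairs.

15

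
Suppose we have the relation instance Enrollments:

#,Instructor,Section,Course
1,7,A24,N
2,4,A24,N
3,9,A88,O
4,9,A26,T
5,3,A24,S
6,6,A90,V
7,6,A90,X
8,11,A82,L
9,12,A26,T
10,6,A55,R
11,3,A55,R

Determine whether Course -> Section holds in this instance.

Yes

Course=N: rows 1, 2 → Section = A24, A24 ✓
Course=O: row 3 → Section = A88 ✓
Course=T: rows 4, 9 → Section = A26, A26 ✓
Course=S: row 5 → Section = A24 ✓
Course=V: row 6 → Section = A90 ✓
Course=X: row 7 → Section = A90 ✓
Course=L: row 8 → Section = A82 ✓
Course=R: rows 10, 11 → Section = A55, A55 ✓
Every Course value is associated with a single Section value, so Course -> Section holds.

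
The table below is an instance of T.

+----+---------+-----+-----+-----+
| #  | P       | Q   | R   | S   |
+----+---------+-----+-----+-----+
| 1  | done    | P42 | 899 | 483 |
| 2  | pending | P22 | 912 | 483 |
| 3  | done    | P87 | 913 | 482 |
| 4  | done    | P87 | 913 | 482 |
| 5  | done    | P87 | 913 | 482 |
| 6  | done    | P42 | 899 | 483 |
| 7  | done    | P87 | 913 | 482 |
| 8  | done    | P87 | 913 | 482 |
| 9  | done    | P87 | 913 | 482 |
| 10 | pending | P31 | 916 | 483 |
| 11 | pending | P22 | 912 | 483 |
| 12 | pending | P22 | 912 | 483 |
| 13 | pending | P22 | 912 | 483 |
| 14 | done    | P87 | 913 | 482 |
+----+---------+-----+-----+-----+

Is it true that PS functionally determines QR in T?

No

(P=done, S=483): rows 1, 6 → {Q,R} = (P42, 899), (P42, 899) ✓
(P=pending, S=483): rows 2, 10, 11, 12, 13 → {Q,R} takes values {(P22, 912), (P31, 916)} — violation
(P=done, S=482): rows 3, 4, 5, 7, 8, 9, 14 → {Q,R} = (P87, 913), (P87, 913), (P87, 913), (P87, 913), (P87, 913), (P87, 913), (P87, 913) ✓
Two rows agree on PS but differ on QR, so PS -> QR does not hold.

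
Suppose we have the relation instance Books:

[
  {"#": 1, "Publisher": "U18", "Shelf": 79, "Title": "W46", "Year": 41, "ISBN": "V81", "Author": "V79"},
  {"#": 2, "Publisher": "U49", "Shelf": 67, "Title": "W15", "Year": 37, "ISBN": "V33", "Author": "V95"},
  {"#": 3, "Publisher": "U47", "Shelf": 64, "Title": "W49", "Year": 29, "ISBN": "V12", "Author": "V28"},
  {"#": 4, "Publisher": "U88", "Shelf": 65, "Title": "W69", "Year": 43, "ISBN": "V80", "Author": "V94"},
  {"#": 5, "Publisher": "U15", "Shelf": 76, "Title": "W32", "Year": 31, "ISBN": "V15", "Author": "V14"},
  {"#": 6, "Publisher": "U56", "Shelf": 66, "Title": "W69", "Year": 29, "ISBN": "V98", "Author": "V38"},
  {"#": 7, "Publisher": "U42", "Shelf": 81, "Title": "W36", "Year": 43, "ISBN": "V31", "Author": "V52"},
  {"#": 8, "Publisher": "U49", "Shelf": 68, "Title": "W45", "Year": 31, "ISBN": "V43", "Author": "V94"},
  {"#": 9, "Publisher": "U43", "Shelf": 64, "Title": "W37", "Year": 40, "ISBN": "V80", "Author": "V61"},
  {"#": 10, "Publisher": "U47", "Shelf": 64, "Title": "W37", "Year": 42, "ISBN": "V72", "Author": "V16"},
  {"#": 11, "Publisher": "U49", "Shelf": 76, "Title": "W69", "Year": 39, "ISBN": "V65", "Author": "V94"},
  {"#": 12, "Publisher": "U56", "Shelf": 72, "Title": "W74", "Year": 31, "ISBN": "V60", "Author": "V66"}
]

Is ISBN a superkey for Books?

No

Rows 4 and 9 have the same ISBN value ISBN=V80 but are distinct tuples, so ISBN does not determine every attribute — not a superkey.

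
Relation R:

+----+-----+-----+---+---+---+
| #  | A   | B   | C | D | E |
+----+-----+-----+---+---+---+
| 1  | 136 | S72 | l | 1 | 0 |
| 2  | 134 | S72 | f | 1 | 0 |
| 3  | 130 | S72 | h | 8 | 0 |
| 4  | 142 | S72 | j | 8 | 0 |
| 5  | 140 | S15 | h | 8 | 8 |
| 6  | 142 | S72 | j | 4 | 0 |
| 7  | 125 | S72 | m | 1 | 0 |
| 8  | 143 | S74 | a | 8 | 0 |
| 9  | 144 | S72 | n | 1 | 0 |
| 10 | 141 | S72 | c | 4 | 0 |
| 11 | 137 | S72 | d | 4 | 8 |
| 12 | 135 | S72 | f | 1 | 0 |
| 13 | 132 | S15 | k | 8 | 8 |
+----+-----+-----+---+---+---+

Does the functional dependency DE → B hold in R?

(D=1, E=0): rows 1, 2, 7, 9, 12 → B = S72, S72, S72, S72, S72 ✓
(D=8, E=0): rows 3, 4, 8 → B takes values {S72, S74} — violation
(D=8, E=8): rows 5, 13 → B = S15, S15 ✓
(D=4, E=0): rows 6, 10 → B = S72, S72 ✓
(D=4, E=8): row 11 → B = S72 ✓
Two rows agree on DE but differ on B, so DE → B does not hold.

No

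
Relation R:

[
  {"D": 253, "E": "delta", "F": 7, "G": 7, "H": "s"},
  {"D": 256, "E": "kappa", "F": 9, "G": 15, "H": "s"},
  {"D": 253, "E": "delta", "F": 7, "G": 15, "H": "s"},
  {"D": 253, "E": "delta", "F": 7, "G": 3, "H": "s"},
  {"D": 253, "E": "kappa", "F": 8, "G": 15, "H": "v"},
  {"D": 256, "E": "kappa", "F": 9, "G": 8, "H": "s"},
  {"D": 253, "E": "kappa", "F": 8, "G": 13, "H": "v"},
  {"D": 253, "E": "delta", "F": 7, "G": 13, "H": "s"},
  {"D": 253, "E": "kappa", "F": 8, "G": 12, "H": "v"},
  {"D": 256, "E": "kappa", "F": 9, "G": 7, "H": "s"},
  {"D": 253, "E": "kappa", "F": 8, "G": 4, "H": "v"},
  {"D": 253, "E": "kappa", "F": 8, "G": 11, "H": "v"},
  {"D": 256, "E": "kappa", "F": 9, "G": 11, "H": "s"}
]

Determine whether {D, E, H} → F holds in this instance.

Yes

(D=253, E=delta, H=s): 4 rows → F = 7, 7, 7, 7 ✓
(D=256, E=kappa, H=s): 4 rows → F = 9, 9, 9, 9 ✓
(D=253, E=kappa, H=v): 5 rows → F = 8, 8, 8, 8, 8 ✓
Every {D, E, H} value is associated with a single F value, so {D, E, H} → F holds.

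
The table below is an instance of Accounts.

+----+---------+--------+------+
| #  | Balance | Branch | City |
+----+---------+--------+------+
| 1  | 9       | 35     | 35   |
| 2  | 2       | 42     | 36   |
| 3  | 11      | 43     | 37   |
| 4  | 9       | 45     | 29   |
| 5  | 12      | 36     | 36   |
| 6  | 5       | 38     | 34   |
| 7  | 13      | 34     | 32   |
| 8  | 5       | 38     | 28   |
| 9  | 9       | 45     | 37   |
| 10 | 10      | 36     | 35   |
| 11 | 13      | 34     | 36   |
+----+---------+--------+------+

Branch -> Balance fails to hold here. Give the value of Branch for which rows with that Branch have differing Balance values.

36

Branch=35: row 1 → Balance = 9 ✓
Branch=42: row 2 → Balance = 2 ✓
Branch=43: row 3 → Balance = 11 ✓
Branch=45: rows 4, 9 → Balance = 9, 9 ✓
Branch=36: rows 5, 10 → Balance takes values {12, 10} — violation
Branch=38: rows 6, 8 → Balance = 5, 5 ✓
Branch=34: rows 7, 11 → Balance = 13, 13 ✓
The only Branch value with inconsistent Balance is Branch=36.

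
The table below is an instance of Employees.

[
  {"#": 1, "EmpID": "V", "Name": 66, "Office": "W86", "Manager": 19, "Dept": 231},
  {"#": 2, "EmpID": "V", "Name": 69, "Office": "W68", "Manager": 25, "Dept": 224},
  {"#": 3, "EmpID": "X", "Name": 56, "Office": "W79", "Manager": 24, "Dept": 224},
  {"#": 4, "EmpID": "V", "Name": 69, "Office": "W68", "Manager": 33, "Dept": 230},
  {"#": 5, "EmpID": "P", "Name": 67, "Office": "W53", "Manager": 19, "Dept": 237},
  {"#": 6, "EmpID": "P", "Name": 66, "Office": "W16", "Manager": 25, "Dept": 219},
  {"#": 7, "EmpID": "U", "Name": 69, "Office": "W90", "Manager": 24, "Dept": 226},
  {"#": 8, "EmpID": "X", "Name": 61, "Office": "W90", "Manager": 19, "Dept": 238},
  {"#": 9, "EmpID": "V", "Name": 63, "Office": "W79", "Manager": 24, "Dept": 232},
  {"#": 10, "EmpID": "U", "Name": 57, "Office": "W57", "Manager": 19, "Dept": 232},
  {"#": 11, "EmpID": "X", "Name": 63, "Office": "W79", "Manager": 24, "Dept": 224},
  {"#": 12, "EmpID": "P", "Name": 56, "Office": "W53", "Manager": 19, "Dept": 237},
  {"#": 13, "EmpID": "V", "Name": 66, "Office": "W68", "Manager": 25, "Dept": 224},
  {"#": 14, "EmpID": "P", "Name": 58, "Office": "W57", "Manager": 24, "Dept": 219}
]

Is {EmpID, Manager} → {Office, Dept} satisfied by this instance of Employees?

Yes

(EmpID=V, Manager=19): row 1 → {Office,Dept} = (W86, 231) ✓
(EmpID=V, Manager=25): rows 2, 13 → {Office,Dept} = (W68, 224), (W68, 224) ✓
(EmpID=X, Manager=24): rows 3, 11 → {Office,Dept} = (W79, 224), (W79, 224) ✓
(EmpID=V, Manager=33): row 4 → {Office,Dept} = (W68, 230) ✓
(EmpID=P, Manager=19): rows 5, 12 → {Office,Dept} = (W53, 237), (W53, 237) ✓
(EmpID=P, Manager=25): row 6 → {Office,Dept} = (W16, 219) ✓
(EmpID=U, Manager=24): row 7 → {Office,Dept} = (W90, 226) ✓
(EmpID=X, Manager=19): row 8 → {Office,Dept} = (W90, 238) ✓
(EmpID=V, Manager=24): row 9 → {Office,Dept} = (W79, 232) ✓
(EmpID=U, Manager=19): row 10 → {Office,Dept} = (W57, 232) ✓
(EmpID=P, Manager=24): row 14 → {Office,Dept} = (W57, 219) ✓
Every {EmpID, Manager} value is associated with a single {Office, Dept} value, so {EmpID, Manager} → {Office, Dept} holds.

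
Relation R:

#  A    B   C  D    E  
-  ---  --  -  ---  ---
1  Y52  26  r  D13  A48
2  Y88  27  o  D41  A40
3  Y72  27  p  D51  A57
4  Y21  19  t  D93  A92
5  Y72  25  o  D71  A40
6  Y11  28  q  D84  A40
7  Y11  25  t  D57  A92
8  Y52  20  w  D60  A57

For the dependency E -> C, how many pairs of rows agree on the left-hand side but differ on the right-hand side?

3

E=A40: violating pairs (2,6), (5,6) — 2 pairs.
E=A57: violating pairs (3,8) — 1 pair.
E=A92: all 2 rows agree on C — 0 pairs.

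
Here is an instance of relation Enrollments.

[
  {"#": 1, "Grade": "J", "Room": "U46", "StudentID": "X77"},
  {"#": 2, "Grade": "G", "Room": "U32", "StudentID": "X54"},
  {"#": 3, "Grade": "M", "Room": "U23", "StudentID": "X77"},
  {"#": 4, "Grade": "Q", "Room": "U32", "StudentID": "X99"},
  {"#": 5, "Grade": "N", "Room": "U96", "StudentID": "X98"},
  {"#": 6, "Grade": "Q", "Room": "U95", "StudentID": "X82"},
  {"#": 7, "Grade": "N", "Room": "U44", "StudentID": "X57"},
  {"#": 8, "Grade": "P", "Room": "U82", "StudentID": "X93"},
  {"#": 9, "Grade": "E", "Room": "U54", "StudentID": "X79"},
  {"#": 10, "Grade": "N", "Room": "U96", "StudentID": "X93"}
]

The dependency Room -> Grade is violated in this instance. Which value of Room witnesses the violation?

U32

Room=U46: row 1 → Grade = J ✓
Room=U32: rows 2, 4 → Grade takes values {G, Q} — violation
Room=U23: row 3 → Grade = M ✓
Room=U96: rows 5, 10 → Grade = N, N ✓
Room=U95: row 6 → Grade = Q ✓
Room=U44: row 7 → Grade = N ✓
Room=U82: row 8 → Grade = P ✓
Room=U54: row 9 → Grade = E ✓
The only Room value with inconsistent Grade is Room=U32.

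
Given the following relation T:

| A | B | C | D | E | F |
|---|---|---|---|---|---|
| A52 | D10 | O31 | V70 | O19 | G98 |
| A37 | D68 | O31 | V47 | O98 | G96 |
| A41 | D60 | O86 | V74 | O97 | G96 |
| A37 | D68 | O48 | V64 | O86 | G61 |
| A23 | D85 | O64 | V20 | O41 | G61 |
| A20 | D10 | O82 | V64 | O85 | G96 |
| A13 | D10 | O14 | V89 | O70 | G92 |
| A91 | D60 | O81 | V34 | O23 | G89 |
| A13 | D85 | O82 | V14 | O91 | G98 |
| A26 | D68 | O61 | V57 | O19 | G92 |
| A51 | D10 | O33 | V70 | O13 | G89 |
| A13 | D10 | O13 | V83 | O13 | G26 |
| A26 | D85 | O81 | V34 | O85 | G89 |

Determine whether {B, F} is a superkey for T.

Yes

All 13 rows have distinct {B, F} values, so {B, F} → (all attributes) holds and {B, F} is a superkey.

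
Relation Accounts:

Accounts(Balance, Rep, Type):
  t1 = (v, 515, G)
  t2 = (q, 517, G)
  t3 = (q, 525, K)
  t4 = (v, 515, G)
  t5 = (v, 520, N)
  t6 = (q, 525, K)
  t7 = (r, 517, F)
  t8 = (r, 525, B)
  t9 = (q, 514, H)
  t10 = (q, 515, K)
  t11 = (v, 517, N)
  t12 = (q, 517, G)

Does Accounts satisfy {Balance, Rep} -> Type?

Yes

(Balance=v, Rep=515): rows 1, 4 → Type = G, G ✓
(Balance=q, Rep=517): rows 2, 12 → Type = G, G ✓
(Balance=q, Rep=525): rows 3, 6 → Type = K, K ✓
(Balance=v, Rep=520): row 5 → Type = N ✓
(Balance=r, Rep=517): row 7 → Type = F ✓
(Balance=r, Rep=525): row 8 → Type = B ✓
(Balance=q, Rep=514): row 9 → Type = H ✓
(Balance=q, Rep=515): row 10 → Type = K ✓
(Balance=v, Rep=517): row 11 → Type = N ✓
Every {Balance, Rep} value is associated with a single Type value, so {Balance, Rep} -> Type holds.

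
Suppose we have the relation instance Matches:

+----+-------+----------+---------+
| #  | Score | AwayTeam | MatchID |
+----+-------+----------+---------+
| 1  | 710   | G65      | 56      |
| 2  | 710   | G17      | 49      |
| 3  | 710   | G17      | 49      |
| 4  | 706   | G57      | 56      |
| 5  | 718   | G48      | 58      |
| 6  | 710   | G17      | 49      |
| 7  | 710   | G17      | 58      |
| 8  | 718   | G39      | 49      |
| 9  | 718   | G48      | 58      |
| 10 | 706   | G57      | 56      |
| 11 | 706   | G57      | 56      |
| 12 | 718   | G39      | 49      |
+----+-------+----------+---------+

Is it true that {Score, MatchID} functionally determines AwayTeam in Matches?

(Score=710, MatchID=56): row 1 → AwayTeam = G65 ✓
(Score=710, MatchID=49): rows 2, 3, 6 → AwayTeam = G17, G17, G17 ✓
(Score=706, MatchID=56): rows 4, 10, 11 → AwayTeam = G57, G57, G57 ✓
(Score=718, MatchID=58): rows 5, 9 → AwayTeam = G48, G48 ✓
(Score=710, MatchID=58): row 7 → AwayTeam = G17 ✓
(Score=718, MatchID=49): rows 8, 12 → AwayTeam = G39, G39 ✓
Every {Score, MatchID} value is associated with a single AwayTeam value, so {Score, MatchID} → AwayTeam holds.

Yes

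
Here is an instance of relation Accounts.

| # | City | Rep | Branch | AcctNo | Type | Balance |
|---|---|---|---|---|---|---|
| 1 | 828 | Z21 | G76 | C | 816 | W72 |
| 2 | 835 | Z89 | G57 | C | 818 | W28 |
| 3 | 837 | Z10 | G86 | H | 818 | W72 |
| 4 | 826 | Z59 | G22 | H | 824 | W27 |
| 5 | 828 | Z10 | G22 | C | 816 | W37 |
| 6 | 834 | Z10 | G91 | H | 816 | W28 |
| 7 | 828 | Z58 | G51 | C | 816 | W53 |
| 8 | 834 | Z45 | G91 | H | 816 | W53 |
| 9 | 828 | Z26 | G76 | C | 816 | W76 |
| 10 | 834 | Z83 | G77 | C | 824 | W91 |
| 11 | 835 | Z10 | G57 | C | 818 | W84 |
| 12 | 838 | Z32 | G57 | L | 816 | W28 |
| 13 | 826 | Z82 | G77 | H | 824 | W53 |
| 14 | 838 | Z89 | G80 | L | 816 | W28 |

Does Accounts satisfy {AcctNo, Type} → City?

Yes

(AcctNo=C, Type=816): rows 1, 5, 7, 9 → City = 828, 828, 828, 828 ✓
(AcctNo=C, Type=818): rows 2, 11 → City = 835, 835 ✓
(AcctNo=H, Type=818): row 3 → City = 837 ✓
(AcctNo=H, Type=824): rows 4, 13 → City = 826, 826 ✓
(AcctNo=H, Type=816): rows 6, 8 → City = 834, 834 ✓
(AcctNo=C, Type=824): row 10 → City = 834 ✓
(AcctNo=L, Type=816): rows 12, 14 → City = 838, 838 ✓
Every {AcctNo, Type} value is associated with a single City value, so {AcctNo, Type} → City holds.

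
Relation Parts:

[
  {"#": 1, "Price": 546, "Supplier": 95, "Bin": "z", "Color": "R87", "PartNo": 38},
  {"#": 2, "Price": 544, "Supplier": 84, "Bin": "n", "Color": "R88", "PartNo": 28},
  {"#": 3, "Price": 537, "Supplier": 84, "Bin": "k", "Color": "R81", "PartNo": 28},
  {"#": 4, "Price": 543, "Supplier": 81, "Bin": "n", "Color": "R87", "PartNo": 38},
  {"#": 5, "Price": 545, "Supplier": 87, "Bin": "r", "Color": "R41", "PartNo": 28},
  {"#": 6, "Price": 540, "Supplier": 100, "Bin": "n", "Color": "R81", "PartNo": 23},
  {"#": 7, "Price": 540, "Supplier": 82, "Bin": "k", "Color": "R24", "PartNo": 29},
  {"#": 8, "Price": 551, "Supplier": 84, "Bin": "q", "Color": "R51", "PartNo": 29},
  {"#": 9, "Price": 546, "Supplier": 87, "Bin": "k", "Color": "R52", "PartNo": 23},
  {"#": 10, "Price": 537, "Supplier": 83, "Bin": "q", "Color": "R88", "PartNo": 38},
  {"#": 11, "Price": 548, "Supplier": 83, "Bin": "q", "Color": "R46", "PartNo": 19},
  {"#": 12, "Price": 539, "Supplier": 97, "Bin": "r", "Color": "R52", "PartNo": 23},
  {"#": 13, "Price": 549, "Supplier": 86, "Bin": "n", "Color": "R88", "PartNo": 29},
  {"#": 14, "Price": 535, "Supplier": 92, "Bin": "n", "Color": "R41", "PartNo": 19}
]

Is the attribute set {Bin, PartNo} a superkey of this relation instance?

Yes

All 14 rows have distinct {Bin, PartNo} values, so {Bin, PartNo} → (all attributes) holds and {Bin, PartNo} is a superkey.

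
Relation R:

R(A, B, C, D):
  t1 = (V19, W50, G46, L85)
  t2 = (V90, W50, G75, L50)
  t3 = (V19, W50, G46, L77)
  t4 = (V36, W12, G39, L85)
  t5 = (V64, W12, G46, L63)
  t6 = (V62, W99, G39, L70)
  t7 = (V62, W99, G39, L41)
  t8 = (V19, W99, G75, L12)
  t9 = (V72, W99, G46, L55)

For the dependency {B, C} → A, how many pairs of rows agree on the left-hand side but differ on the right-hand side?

(B=W50, C=G46): all 2 rows agree on A — 0 pairs.
(B=W99, C=G39): all 2 rows agree on A — 0 pairs.

0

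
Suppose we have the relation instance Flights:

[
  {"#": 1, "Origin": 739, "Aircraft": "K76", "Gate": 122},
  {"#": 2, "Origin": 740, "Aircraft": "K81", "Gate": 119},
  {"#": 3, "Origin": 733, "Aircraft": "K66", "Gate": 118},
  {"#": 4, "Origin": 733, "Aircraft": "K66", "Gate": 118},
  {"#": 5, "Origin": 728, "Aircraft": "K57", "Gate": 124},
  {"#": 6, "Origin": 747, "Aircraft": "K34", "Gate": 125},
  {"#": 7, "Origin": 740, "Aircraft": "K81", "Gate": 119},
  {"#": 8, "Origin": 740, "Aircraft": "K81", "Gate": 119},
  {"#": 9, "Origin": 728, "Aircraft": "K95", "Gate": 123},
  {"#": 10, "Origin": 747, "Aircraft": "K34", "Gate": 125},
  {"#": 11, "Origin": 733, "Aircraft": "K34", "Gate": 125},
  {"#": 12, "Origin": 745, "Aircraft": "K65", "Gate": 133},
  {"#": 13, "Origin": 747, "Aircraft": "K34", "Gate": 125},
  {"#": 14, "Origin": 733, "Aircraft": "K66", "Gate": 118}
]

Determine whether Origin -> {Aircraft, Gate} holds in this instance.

No

Origin=739: row 1 → {Aircraft,Gate} = (K76, 122) ✓
Origin=740: rows 2, 7, 8 → {Aircraft,Gate} = (K81, 119), (K81, 119), (K81, 119) ✓
Origin=733: rows 3, 4, 11, 14 → {Aircraft,Gate} takes values {(K66, 118), (K34, 125)} — violation
Origin=728: rows 5, 9 → {Aircraft,Gate} takes values {(K57, 124), (K95, 123)} — violation
Origin=747: rows 6, 10, 13 → {Aircraft,Gate} = (K34, 125), (K34, 125), (K34, 125) ✓
Origin=745: row 12 → {Aircraft,Gate} = (K65, 133) ✓
Two rows agree on Origin but differ on {Aircraft, Gate}, so Origin -> {Aircraft, Gate} does not hold.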